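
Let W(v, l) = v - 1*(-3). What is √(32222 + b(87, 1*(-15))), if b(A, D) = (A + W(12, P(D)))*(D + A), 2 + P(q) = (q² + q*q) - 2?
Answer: √39566 ≈ 198.91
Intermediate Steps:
P(q) = -4 + 2*q² (P(q) = -2 + ((q² + q*q) - 2) = -2 + ((q² + q²) - 2) = -2 + (2*q² - 2) = -2 + (-2 + 2*q²) = -4 + 2*q²)
W(v, l) = 3 + v (W(v, l) = v + 3 = 3 + v)
b(A, D) = (15 + A)*(A + D) (b(A, D) = (A + (3 + 12))*(D + A) = (A + 15)*(A + D) = (15 + A)*(A + D))
√(32222 + b(87, 1*(-15))) = √(32222 + (87² + 15*87 + 15*(1*(-15)) + 87*(1*(-15)))) = √(32222 + (7569 + 1305 + 15*(-15) + 87*(-15))) = √(32222 + (7569 + 1305 - 225 - 1305)) = √(32222 + 7344) = √39566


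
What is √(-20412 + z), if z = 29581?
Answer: √9169 ≈ 95.755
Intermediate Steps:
√(-20412 + z) = √(-20412 + 29581) = √9169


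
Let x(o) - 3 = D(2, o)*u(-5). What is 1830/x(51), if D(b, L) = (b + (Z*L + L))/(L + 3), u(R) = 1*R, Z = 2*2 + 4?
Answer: -98820/2143 ≈ -46.113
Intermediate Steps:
Z = 8 (Z = 4 + 4 = 8)
u(R) = R
D(b, L) = (b + 9*L)/(3 + L) (D(b, L) = (b + (8*L + L))/(L + 3) = (b + 9*L)/(3 + L))
x(o) = 3 - 5*(2 + 9*o)/(3 + o) (x(o) = 3 + ((2 + 9*o)/(3 + o))*(-5) = 3 - 5*(2 + 9*o)/(3 + o))
1830/x(51) = 1830/(((-1 - 42*51)/(3 + 51))) = 1830/(((-1 - 2142)/54)) = 1830/(((1/54)*(-2143))) = 1830/(-2143/54) = 1830*(-54/2143) = -98820/2143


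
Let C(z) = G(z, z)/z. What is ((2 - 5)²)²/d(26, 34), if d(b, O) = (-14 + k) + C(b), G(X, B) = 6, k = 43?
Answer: 1053/380 ≈ 2.7711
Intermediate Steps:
C(z) = 6/z
d(b, O) = 29 + 6/b (d(b, O) = (-14 + 43) + 6/b = 29 + 6/b)
((2 - 5)²)²/d(26, 34) = ((2 - 5)²)²/(29 + 6/26) = ((-3)²)²/(29 + 6*(1/26)) = 9²/(29 + 3/13) = 81/(380/13) = 81*(13/380) = 1053/380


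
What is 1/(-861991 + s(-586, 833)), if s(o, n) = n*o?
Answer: -1/1350129 ≈ -7.4067e-7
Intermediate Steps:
1/(-861991 + s(-586, 833)) = 1/(-861991 + 833*(-586)) = 1/(-861991 - 488138) = 1/(-1350129) = -1/1350129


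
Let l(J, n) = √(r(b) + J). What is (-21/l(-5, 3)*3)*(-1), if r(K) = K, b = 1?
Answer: -63*I/2 ≈ -31.5*I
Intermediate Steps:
l(J, n) = √(1 + J)
(-21/l(-5, 3)*3)*(-1) = (-21/√(1 - 5)*3)*(-1) = (-21*(-I/2)*3)*(-1) = (-(-21)*I/2*3)*(-1) = ((21*I/2)*3)*(-1) = (63*I/2)*(-1) = -63*I/2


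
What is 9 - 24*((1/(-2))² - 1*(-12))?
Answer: -285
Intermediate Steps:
9 - 24*((1/(-2))² - 1*(-12)) = 9 - 24*((-½)² + 12) = 9 - 24*(¼ + 12) = 9 - 24*49/4 = 9 - 294 = -285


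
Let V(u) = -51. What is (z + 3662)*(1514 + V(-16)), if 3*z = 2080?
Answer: 19115558/3 ≈ 6.3719e+6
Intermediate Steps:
z = 2080/3 (z = (1/3)*2080 = 2080/3 ≈ 693.33)
(z + 3662)*(1514 + V(-16)) = (2080/3 + 3662)*(1514 - 51) = (13066/3)*1463 = 19115558/3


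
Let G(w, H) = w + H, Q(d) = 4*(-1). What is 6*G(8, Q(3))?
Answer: 24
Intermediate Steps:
Q(d) = -4
G(w, H) = H + w
6*G(8, Q(3)) = 6*(-4 + 8) = 6*4 = 24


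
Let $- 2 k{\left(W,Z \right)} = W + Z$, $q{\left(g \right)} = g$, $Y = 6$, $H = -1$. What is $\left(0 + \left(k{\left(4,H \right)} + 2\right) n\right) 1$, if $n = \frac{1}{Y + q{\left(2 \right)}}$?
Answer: $\frac{1}{16} \approx 0.0625$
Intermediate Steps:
$k{\left(W,Z \right)} = - \frac{W}{2} - \frac{Z}{2}$ ($k{\left(W,Z \right)} = - \frac{W + Z}{2} = - \frac{W}{2} - \frac{Z}{2}$)
$n = \frac{1}{8}$ ($n = \frac{1}{6 + 2} = \frac{1}{8} \approx 0.125$)
$\left(0 + \left(k{\left(4,H \right)} + 2\right) n\right) 1 = \left(0 + \left(\left(\left(- \frac{1}{2}\right) 4 - - \frac{1}{2}\right) + 2\right) \frac{1}{8}\right) 1 = \left(0 + \left(\left(-2 + \frac{1}{2}\right) + 2\right) \frac{1}{8}\right) 1 = \left(0 + \left(- \frac{3}{2} + 2\right) \frac{1}{8}\right) 1 = \left(0 + \frac{1}{2} \cdot \frac{1}{8}\right) 1 = \left(0 + \frac{1}{16}\right) 1 = \frac{1}{16} \cdot 1 = \frac{1}{16}$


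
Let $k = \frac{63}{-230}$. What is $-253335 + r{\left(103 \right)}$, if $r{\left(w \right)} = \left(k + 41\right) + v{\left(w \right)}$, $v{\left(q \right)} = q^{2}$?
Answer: $- \frac{55817613}{230} \approx -2.4269 \cdot 10^{5}$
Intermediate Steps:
$k = - \frac{63}{230}$ ($k = 63 \left(- \frac{1}{230}\right) = - \frac{63}{230} \approx -0.27391$)
$r{\left(w \right)} = \frac{9367}{230} + w^{2}$ ($r{\left(w \right)} = \left(- \frac{63}{230} + 41\right) + w^{2} = \frac{9367}{230} + w^{2}$)
$-253335 + r{\left(103 \right)} = -253335 + \left(\frac{9367}{230} + 103^{2}\right) = -253335 + \left(\frac{9367}{230} + 10609\right) = -253335 + \frac{2449437}{230} = - \frac{55817613}{230}$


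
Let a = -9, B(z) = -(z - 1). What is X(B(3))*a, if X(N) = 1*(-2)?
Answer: 18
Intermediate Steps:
B(z) = 1 - z (B(z) = -(-1 + z) = 1 - z)
X(N) = -2
X(B(3))*a = -2*(-9) = 18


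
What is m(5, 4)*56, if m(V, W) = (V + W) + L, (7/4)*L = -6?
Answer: 312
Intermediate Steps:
L = -24/7 (L = (4/7)*(-6) = -24/7 ≈ -3.4286)
m(V, W) = -24/7 + V + W (m(V, W) = (V + W) - 24/7 = -24/7 + V + W)
m(5, 4)*56 = (-24/7 + 5 + 4)*56 = (39/7)*56 = 312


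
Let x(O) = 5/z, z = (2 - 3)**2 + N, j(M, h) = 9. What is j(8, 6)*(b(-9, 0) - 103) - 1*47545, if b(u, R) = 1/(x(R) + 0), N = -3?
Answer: -242378/5 ≈ -48476.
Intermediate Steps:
z = -2 (z = (2 - 3)**2 - 3 = (-1)**2 - 3 = 1 - 3 = -2)
x(O) = -5/2 (x(O) = 5/(-2) = 5*(-1/2) = -5/2)
b(u, R) = -2/5 (b(u, R) = 1/(-5/2 + 0) = 1/(-5/2) = -2/5)
j(8, 6)*(b(-9, 0) - 103) - 1*47545 = 9*(-2/5 - 103) - 1*47545 = 9*(-517/5) - 47545 = -4653/5 - 47545 = -242378/5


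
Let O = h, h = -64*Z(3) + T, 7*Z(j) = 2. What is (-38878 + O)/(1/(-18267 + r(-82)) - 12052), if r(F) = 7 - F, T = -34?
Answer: 4953723136/1533568799 ≈ 3.2302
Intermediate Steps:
Z(j) = 2/7 (Z(j) = (1/7)*2 = 2/7)
h = -366/7 (h = -64*2/7 - 34 = -128/7 - 34 = -366/7 ≈ -52.286)
O = -366/7 ≈ -52.286
(-38878 + O)/(1/(-18267 + r(-82)) - 12052) = (-38878 - 366/7)/(1/(-18267 + (7 - 1*(-82))) - 12052) = -272512/(7*(1/(-18267 + (7 + 82)) - 12052)) = -272512/(7*(1/(-18267 + 89) - 12052)) = -272512/(7*(1/(-18178) - 12052)) = -272512/(7*(-1/18178 - 12052)) = -272512/(7*(-219081257/18178)) = -272512/7*(-18178/219081257) = 4953723136/1533568799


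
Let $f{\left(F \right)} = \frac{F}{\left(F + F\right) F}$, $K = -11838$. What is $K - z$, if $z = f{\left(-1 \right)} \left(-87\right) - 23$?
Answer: $- \frac{23717}{2} \approx -11859.0$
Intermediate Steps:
$f{\left(F \right)} = \frac{1}{2 F}$ ($f{\left(F \right)} = \frac{F}{2 F F} = \frac{F}{2 F^{2}} = F \frac{1}{2 F^{2}} = \frac{1}{2 F}$)
$z = \frac{41}{2}$ ($z = \frac{1}{2 \left(-1\right)} \left(-87\right) - 23 = \frac{1}{2} \left(-1\right) \left(-87\right) - 23 = \left(- \frac{1}{2}\right) \left(-87\right) - 23 = \frac{87}{2} - 23 = \frac{41}{2} \approx 20.5$)
$K - z = -11838 - \frac{41}{2} = - \frac{23717}{2}$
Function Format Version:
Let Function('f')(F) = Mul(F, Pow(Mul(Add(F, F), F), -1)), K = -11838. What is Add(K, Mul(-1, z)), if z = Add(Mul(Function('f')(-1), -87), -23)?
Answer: Rational(-23717, 2) ≈ -11859.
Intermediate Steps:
Function('f')(F) = Mul(Rational(1, 2), Pow(F, -1)) (Function('f')(F) = Mul(F, Pow(Mul(Mul(2, F), F), -1)) = Mul(F, Pow(Mul(2, Pow(F, 2)), -1)) = Mul(F, Mul(Rational(1, 2), Pow(F, -2))) = Mul(Rational(1, 2), Pow(F, -1)))
z = Rational(41, 2) (z = Add(Mul(Mul(Rational(1, 2), Pow(-1, -1)), -87), -23) = Add(Mul(Mul(Rational(1, 2), -1), -87), -23) = Add(Mul(Rational(-1, 2), -87), -23) = Add(Rational(87, 2), -23) = Rational(41, 2) ≈ 20.500)
Add(K, Mul(-1, z)) = Add(-11838, Mul(-1, Rational(41, 2))) = Add(-11838, Rational(-41, 2)) = Rational(-23717, 2)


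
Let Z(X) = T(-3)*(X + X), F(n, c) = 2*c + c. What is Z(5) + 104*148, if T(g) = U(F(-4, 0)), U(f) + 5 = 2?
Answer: 15362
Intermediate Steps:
F(n, c) = 3*c
U(f) = -3 (U(f) = -5 + 2 = -3)
T(g) = -3
Z(X) = -6*X (Z(X) = -3*(X + X) = -6*X)
Z(5) + 104*148 = -6*5 + 104*148 = -30 + 15392 = 15362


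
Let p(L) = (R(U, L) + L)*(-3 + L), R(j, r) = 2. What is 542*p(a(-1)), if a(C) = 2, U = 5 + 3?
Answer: -2168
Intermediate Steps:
U = 8
p(L) = (-3 + L)*(2 + L) (p(L) = (2 + L)*(-3 + L) = (-3 + L)*(2 + L))
542*p(a(-1)) = 542*(-6 + 2² - 1*2) = 542*(-6 + 4 - 2) = 542*(-4) = -2168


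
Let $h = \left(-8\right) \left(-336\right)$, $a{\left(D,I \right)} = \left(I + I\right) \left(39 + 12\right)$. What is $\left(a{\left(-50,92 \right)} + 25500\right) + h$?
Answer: $37572$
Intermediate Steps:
$a{\left(D,I \right)} = 102 I$ ($a{\left(D,I \right)} = 2 I 51 = 102 I$)
$h = 2688$
$\left(a{\left(-50,92 \right)} + 25500\right) + h = \left(102 \cdot 92 + 25500\right) + 2688 = \left(9384 + 25500\right) + 2688 = 34884 + 2688 = 37572$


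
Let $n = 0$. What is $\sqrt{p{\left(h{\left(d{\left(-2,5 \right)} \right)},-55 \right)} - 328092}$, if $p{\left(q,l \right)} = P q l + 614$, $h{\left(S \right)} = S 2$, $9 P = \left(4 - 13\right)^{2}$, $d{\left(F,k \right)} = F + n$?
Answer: $i \sqrt{325498} \approx 570.52 i$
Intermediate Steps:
$d{\left(F,k \right)} = F$ ($d{\left(F,k \right)} = F + 0 = F$)
$P = 9$ ($P = \frac{\left(4 - 13\right)^{2}}{9} = \frac{\left(-9\right)^{2}}{9} = \frac{1}{9} \cdot 81 = 9$)
$h{\left(S \right)} = 2 S$
$p{\left(q,l \right)} = 614 + 9 l q$ ($p{\left(q,l \right)} = 9 q l + 614 = 9 l q + 614 = 614 + 9 l q$)
$\sqrt{p{\left(h{\left(d{\left(-2,5 \right)} \right)},-55 \right)} - 328092} = \sqrt{\left(614 + 9 \left(-55\right) 2 \left(-2\right)\right) - 328092} = \sqrt{\left(614 + 9 \left(-55\right) \left(-4\right)\right) - 328092} = \sqrt{\left(614 + 1980\right) - 328092} = \sqrt{2594 - 328092} = \sqrt{-325498} = i \sqrt{325498}$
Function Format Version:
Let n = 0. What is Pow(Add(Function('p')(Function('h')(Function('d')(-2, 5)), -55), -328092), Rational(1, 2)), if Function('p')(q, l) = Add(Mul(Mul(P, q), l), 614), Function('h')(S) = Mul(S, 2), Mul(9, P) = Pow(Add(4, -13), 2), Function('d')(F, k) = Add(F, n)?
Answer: Mul(I, Pow(325498, Rational(1, 2))) ≈ Mul(570.52, I)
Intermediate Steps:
Function('d')(F, k) = F (Function('d')(F, k) = Add(F, 0) = F)
P = 9 (P = Mul(Rational(1, 9), Pow(Add(4, -13), 2)) = Mul(Rational(1, 9), Pow(-9, 2)) = Mul(Rational(1, 9), 81) = 9)
Function('h')(S) = Mul(2, S)
Function('p')(q, l) = Add(614, Mul(9, l, q)) (Function('p')(q, l) = Add(Mul(Mul(9, q), l), 614) = Add(Mul(9, l, q), 614) = Add(614, Mul(9, l, q)))
Pow(Add(Function('p')(Function('h')(Function('d')(-2, 5)), -55), -328092), Rational(1, 2)) = Pow(Add(Add(614, Mul(9, -55, Mul(2, -2))), -328092), Rational(1, 2)) = Pow(Add(Add(614, Mul(9, -55, -4)), -328092), Rational(1, 2)) = Pow(Add(Add(614, 1980), -328092), Rational(1, 2)) = Pow(Add(2594, -328092), Rational(1, 2)) = Pow(-325498, Rational(1, 2)) = Mul(I, Pow(325498, Rational(1, 2)))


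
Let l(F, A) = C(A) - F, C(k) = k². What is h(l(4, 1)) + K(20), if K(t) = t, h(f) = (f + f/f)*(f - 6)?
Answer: 38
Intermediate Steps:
l(F, A) = A² - F
h(f) = (1 + f)*(-6 + f) (h(f) = (f + 1)*(-6 + f) = (1 + f)*(-6 + f))
h(l(4, 1)) + K(20) = (-6 + (1² - 1*4)² - 5*(1² - 1*4)) + 20 = (-6 + (1 - 4)² - 5*(1 - 4)) + 20 = (-6 + (-3)² - 5*(-3)) + 20 = (-6 + 9 + 15) + 20 = 18 + 20 = 38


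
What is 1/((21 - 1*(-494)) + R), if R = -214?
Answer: 1/301 ≈ 0.0033223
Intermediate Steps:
1/((21 - 1*(-494)) + R) = 1/((21 - 1*(-494)) - 214) = 1/((21 + 494) - 214) = 1/(515 - 214) = 1/301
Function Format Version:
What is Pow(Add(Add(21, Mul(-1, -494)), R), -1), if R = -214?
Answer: Rational(1, 301) ≈ 0.0033223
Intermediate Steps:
Pow(Add(Add(21, Mul(-1, -494)), R), -1) = Pow(Add(Add(21, Mul(-1, -494)), -214), -1) = Pow(Add(Add(21, 494), -214), -1) = Pow(Add(515, -214), -1) = Pow(301, -1) = Rational(1, 301)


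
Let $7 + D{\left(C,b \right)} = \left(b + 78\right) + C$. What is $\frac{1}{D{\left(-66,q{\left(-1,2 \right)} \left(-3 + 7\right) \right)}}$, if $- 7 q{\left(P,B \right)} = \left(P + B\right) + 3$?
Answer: $\frac{7}{19} \approx 0.36842$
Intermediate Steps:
$q{\left(P,B \right)} = - \frac{3}{7} - \frac{B}{7} - \frac{P}{7}$ ($q{\left(P,B \right)} = - \frac{\left(P + B\right) + 3}{7} = - \frac{\left(B + P\right) + 3}{7} = - \frac{3 + B + P}{7} = - \frac{3}{7} - \frac{B}{7} - \frac{P}{7}$)
$D{\left(C,b \right)} = 71 + C + b$ ($D{\left(C,b \right)} = -7 + \left(\left(b + 78\right) + C\right) = -7 + \left(\left(78 + b\right) + C\right) = -7 + \left(78 + C + b\right) = 71 + C + b$)
$\frac{1}{D{\left(-66,q{\left(-1,2 \right)} \left(-3 + 7\right) \right)}} = \frac{1}{71 - 66 + \left(- \frac{3}{7} - \frac{2}{7} - - \frac{1}{7}\right) \left(-3 + 7\right)} = \frac{1}{71 - 66 + \left(- \frac{3}{7} - \frac{2}{7} + \frac{1}{7}\right) 4} = \frac{1}{71 - 66 - \frac{16}{7}} = \frac{1}{\frac{19}{7}} = \frac{7}{19}$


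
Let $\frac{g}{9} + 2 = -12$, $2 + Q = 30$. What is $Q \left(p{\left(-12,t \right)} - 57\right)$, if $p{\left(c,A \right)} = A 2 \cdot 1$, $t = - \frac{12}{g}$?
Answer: $- \frac{4772}{3} \approx -1590.7$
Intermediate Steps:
$Q = 28$ ($Q = -2 + 30 = 28$)
$g = -126$ ($g = -18 + 9 \left(-12\right) = -18 - 108 = -126$)
$t = \frac{2}{21}$ ($t = - \frac{12}{-126} = \left(-12\right) \left(- \frac{1}{126}\right) = \frac{2}{21} \approx 0.095238$)
$p{\left(c,A \right)} = 2 A$ ($p{\left(c,A \right)} = 2 A 1 = 2 A$)
$Q \left(p{\left(-12,t \right)} - 57\right) = 28 \left(2 \cdot \frac{2}{21} - 57\right) = 28 \left(\frac{4}{21} - 57\right) = 28 \left(- \frac{1193}{21}\right) = - \frac{4772}{3}$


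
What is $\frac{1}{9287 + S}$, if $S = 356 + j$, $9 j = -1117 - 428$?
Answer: $\frac{3}{28414} \approx 0.00010558$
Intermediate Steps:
$j = - \frac{515}{3}$ ($j = \frac{-1117 - 428}{9} = \frac{1}{9} \left(-1545\right) = - \frac{515}{3} \approx -171.67$)
$S = \frac{553}{3}$ ($S = 356 - \frac{515}{3} = \frac{553}{3} \approx 184.33$)
$\frac{1}{9287 + S} = \frac{1}{9287 + \frac{553}{3}} = \frac{1}{\frac{28414}{3}} = \frac{3}{28414}$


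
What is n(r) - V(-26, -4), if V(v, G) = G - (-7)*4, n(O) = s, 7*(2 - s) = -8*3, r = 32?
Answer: -130/7 ≈ -18.571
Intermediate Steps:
s = 38/7 (s = 2 - (-8)*3/7 = 2 - 1/7*(-24) = 2 + 24/7 = 38/7 ≈ 5.4286)
n(O) = 38/7
V(v, G) = 28 + G (V(v, G) = G - 1*(-28) = G + 28 = 28 + G)
n(r) - V(-26, -4) = 38/7 - (28 - 4) = 38/7 - 1*24 = 38/7 - 24 = -130/7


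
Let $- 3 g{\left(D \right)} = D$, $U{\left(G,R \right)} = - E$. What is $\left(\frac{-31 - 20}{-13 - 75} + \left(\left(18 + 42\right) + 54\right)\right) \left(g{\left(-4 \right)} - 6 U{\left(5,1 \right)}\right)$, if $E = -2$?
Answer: $- \frac{13444}{11} \approx -1222.2$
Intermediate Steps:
$U{\left(G,R \right)} = 2$ ($U{\left(G,R \right)} = \left(-1\right) \left(-2\right) = 2$)
$g{\left(D \right)} = - \frac{D}{3}$
$\left(\frac{-31 - 20}{-13 - 75} + \left(\left(18 + 42\right) + 54\right)\right) \left(g{\left(-4 \right)} - 6 U{\left(5,1 \right)}\right) = \left(\frac{-31 - 20}{-13 - 75} + \left(\left(18 + 42\right) + 54\right)\right) \left(\left(- \frac{1}{3}\right) \left(-4\right) - 6 \cdot 2\right) = \left(- \frac{51}{-88} + \left(60 + 54\right)\right) \left(\frac{4}{3} - 12\right) = \left(\left(-51\right) \left(- \frac{1}{88}\right) + 114\right) \left(\frac{4}{3} - 12\right) = \left(\frac{51}{88} + 114\right) \left(- \frac{32}{3}\right) = \frac{10083}{88} \left(- \frac{32}{3}\right) = - \frac{13444}{11}$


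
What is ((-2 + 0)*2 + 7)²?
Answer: 9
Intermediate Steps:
((-2 + 0)*2 + 7)² = (-2*2 + 7)² = (-4 + 7)² = 3² = 9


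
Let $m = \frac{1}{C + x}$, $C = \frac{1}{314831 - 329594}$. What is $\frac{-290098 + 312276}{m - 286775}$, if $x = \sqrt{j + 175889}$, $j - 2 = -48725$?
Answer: $- \frac{88136118879586111660768}{1139653507606333204421653} - \frac{2416805068041 \sqrt{127166}}{1139653507606333204421653} \approx -0.077336$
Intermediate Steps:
$j = -48723$ ($j = 2 - 48725 = -48723$)
$C = - \frac{1}{14763}$ ($C = \frac{1}{-14763} = - \frac{1}{14763} \approx -6.7737 \cdot 10^{-5}$)
$x = \sqrt{127166}$ ($x = \sqrt{-48723 + 175889} = \sqrt{127166} \approx 356.6$)
$m = \frac{1}{- \frac{1}{14763} + \sqrt{127166}} \approx 0.0028042$
$\frac{-290098 + 312276}{m - 286775} = \frac{-290098 + 312276}{\left(\frac{14763}{27715342527053} + \frac{217946169 \sqrt{127166}}{27715342527053}\right) - 286775} = \frac{22178}{- \frac{7948067353195609312}{27715342527053} + \frac{217946169 \sqrt{127166}}{27715342527053}}$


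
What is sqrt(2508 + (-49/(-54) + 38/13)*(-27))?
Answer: sqrt(1625494)/26 ≈ 49.036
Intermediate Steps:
sqrt(2508 + (-49/(-54) + 38/13)*(-27)) = sqrt(2508 + (-49*(-1/54) + 38*(1/13))*(-27)) = sqrt(2508 + (49/54 + 38/13)*(-27)) = sqrt(2508 + (2689/702)*(-27)) = sqrt(2508 - 2689/26) = sqrt(62519/26) = sqrt(1625494)/26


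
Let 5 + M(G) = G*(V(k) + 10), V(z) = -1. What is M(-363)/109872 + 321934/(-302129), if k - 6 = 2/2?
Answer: -4545012317/4149439686 ≈ -1.0953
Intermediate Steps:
k = 7 (k = 6 + 2/2 = 6 + 2*(½) = 6 + 1 = 7)
M(G) = -5 + 9*G (M(G) = -5 + G*(-1 + 10) = -5 + G*9 = -5 + 9*G)
M(-363)/109872 + 321934/(-302129) = (-5 + 9*(-363))/109872 + 321934/(-302129) = (-5 - 3267)*(1/109872) + 321934*(-1/302129) = -3272*1/109872 - 321934/302129 = -409/13734 - 321934/302129 = -4545012317/4149439686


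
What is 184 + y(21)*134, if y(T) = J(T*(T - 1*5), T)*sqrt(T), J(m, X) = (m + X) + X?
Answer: 184 + 50652*sqrt(21) ≈ 2.3230e+5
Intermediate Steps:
J(m, X) = m + 2*X (J(m, X) = (X + m) + X = m + 2*X)
y(T) = sqrt(T)*(2*T + T*(-5 + T)) (y(T) = (T*(T - 1*5) + 2*T)*sqrt(T) = (T*(T - 5) + 2*T)*sqrt(T) = (T*(-5 + T) + 2*T)*sqrt(T) = (2*T + T*(-5 + T))*sqrt(T) = sqrt(T)*(2*T + T*(-5 + T)))
184 + y(21)*134 = 184 + (21**(3/2)*(-3 + 21))*134 = 184 + ((21*sqrt(21))*18)*134 = 184 + (378*sqrt(21))*134 = 184 + 50652*sqrt(21)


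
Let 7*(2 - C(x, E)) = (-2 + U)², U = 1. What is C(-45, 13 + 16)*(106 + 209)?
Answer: 585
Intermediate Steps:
C(x, E) = 13/7 (C(x, E) = 2 - (-2 + 1)²/7 = 2 - ⅐*(-1)² = 2 - ⅐*1 = 2 - ⅐ = 13/7)
C(-45, 13 + 16)*(106 + 209) = 13*(106 + 209)/7 = (13/7)*315 = 585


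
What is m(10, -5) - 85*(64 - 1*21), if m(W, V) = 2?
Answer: -3653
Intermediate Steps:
m(10, -5) - 85*(64 - 1*21) = 2 - 85*(64 - 1*21) = 2 - 85*(64 - 21) = 2 - 85*43 = 2 - 3655 = -3653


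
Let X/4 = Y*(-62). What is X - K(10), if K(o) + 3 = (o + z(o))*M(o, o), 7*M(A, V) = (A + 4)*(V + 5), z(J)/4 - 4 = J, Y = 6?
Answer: -3465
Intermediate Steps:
z(J) = 16 + 4*J
M(A, V) = (4 + A)*(5 + V)/7 (M(A, V) = ((A + 4)*(V + 5))/7 = ((4 + A)*(5 + V))/7 = (4 + A)*(5 + V)/7)
X = -1488 (X = 4*(6*(-62)) = 4*(-372) = -1488)
K(o) = -3 + (16 + 5*o)*(20/7 + o²/7 + 9*o/7) (K(o) = -3 + (o + (16 + 4*o))*(20/7 + 4*o/7 + 5*o/7 + o*o/7) = -3 + (16 + 5*o)*(20/7 + 4*o/7 + 5*o/7 + o²/7) = -3 + (16 + 5*o)*(20/7 + o²/7 + 9*o/7))
X - K(10) = -1488 - (299/7 + (5/7)*10³ + (61/7)*10² + (244/7)*10) = -1488 - (299/7 + (5/7)*1000 + (61/7)*100 + 2440/7) = -1488 - (299/7 + 5000/7 + 6100/7 + 2440/7) = -1488 - 1*1977 = -1488 - 1977 = -3465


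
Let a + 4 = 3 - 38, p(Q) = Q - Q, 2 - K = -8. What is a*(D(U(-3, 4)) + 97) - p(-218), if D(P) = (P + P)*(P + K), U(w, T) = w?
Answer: -2145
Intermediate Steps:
K = 10 (K = 2 - 1*(-8) = 2 + 8 = 10)
D(P) = 2*P*(10 + P) (D(P) = (P + P)*(P + 10) = (2*P)*(10 + P) = 2*P*(10 + P))
p(Q) = 0
a = -39 (a = -4 + (3 - 38) = -4 - 35 = -39)
a*(D(U(-3, 4)) + 97) - p(-218) = -39*(2*(-3)*(10 - 3) + 97) - 1*0 = -39*(2*(-3)*7 + 97) + 0 = -39*(-42 + 97) + 0 = -39*55 + 0 = -2145 + 0 = -2145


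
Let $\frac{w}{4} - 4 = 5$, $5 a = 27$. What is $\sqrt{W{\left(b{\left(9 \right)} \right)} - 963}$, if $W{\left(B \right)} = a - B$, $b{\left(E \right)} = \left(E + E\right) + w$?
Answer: $\frac{3 i \sqrt{2810}}{5} \approx 31.806 i$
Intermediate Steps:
$a = \frac{27}{5}$ ($a = \frac{1}{5} \cdot 27 = \frac{27}{5} \approx 5.4$)
$w = 36$ ($w = 16 + 4 \cdot 5 = 16 + 20 = 36$)
$b{\left(E \right)} = 36 + 2 E$ ($b{\left(E \right)} = \left(E + E\right) + 36 = 2 E + 36 = 36 + 2 E$)
$W{\left(B \right)} = \frac{27}{5} - B$
$\sqrt{W{\left(b{\left(9 \right)} \right)} - 963} = \sqrt{\left(\frac{27}{5} - \left(36 + 2 \cdot 9\right)\right) - 963} = \sqrt{\left(\frac{27}{5} - \left(36 + 18\right)\right) - 963} = \sqrt{\left(\frac{27}{5} - 54\right) - 963} = \sqrt{- \frac{243}{5} - 963} = \sqrt{- \frac{5058}{5}} = \frac{3 i \sqrt{2810}}{5}$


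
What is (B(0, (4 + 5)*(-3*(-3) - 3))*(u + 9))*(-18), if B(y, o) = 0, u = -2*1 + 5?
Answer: 0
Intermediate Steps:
u = 3 (u = -2 + 5 = 3)
(B(0, (4 + 5)*(-3*(-3) - 3))*(u + 9))*(-18) = (0*(3 + 9))*(-18) = (0*12)*(-18) = 0*(-18) = 0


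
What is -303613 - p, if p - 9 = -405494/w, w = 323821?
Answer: -98318774168/323821 ≈ -3.0362e+5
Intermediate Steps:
p = 2508895/323821 (p = 9 - 405494/323821 = 2508895/323821 ≈ 7.7478)
-303613 - p = -303613 - 1*2508895/323821 = -303613 - 2508895/323821 = -98318774168/323821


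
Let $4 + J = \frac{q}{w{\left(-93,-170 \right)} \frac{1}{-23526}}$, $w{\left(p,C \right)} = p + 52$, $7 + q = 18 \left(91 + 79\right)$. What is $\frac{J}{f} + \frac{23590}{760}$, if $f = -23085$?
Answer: $- \frac{169785271}{3785940} \approx -44.846$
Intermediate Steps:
$q = 3053$ ($q = -7 + 18 \left(91 + 79\right) = -7 + 18 \cdot 170 = -7 + 3060 = 3053$)
$w{\left(p,C \right)} = 52 + p$
$J = \frac{71824714}{41}$ ($J = -4 + \frac{3053}{\left(52 - 93\right) \frac{1}{-23526}} = -4 + \frac{3053}{\left(-41\right) \left(- \frac{1}{23526}\right)} = -4 + \frac{3053}{\frac{41}{23526}} = -4 + 3053 \cdot \frac{23526}{41} = -4 + \frac{71824878}{41} = \frac{71824714}{41} \approx 1.7518 \cdot 10^{6}$)
$\frac{J}{f} + \frac{23590}{760} = \frac{71824714}{41 \left(-23085\right)} + \frac{23590}{760} = \frac{71824714}{41} \left(- \frac{1}{23085}\right) + 23590 \cdot \frac{1}{760} = - \frac{71824714}{946485} + \frac{2359}{76} = - \frac{169785271}{3785940}$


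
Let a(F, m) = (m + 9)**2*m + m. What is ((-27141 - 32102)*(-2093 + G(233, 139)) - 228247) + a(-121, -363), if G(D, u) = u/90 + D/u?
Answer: 976861825597/12510 ≈ 7.8087e+7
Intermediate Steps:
a(F, m) = m + m*(9 + m)**2 (a(F, m) = (9 + m)**2*m + m = m*(9 + m)**2 + m = m + m*(9 + m)**2)
G(D, u) = u/90 + D/u (G(D, u) = u*(1/90) + D/u = u/90 + D/u)
((-27141 - 32102)*(-2093 + G(233, 139)) - 228247) + a(-121, -363) = ((-27141 - 32102)*(-2093 + ((1/90)*139 + 233/139)) - 228247) - 363*(1 + (9 - 363)**2) = (-59243*(-2093 + (139/90 + 233*(1/139))) - 228247) - 363*(1 + (-354)**2) = (-59243*(-2093 + (139/90 + 233/139)) - 228247) - 363*(1 + 125316) = (-59243*(-2093 + 40291/12510) - 228247) - 363*125317 = (-59243*(-26143139/12510) - 228247) - 45490071 = (1548797983777/12510 - 228247) - 45490071 = 1545942613807/12510 - 45490071 = 976861825597/12510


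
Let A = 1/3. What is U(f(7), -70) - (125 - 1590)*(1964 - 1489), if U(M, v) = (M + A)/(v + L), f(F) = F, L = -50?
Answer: 125257489/180 ≈ 6.9588e+5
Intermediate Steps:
A = 1/3 ≈ 0.33333
U(M, v) = (1/3 + M)/(-50 + v) (U(M, v) = (M + 1/3)/(v - 50) = (1/3 + M)/(-50 + v))
U(f(7), -70) - (125 - 1590)*(1964 - 1489) = (1/3 + 7)/(-50 - 70) - (125 - 1590)*(1964 - 1489) = (22/3)/(-120) - (-1465)*475 = -1/120*22/3 - 1*(-695875) = -11/180 + 695875 = 125257489/180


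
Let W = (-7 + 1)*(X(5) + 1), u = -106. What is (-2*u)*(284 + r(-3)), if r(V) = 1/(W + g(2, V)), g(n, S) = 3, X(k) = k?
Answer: 1986652/33 ≈ 60202.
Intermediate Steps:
W = -36 (W = (-7 + 1)*(5 + 1) = -6*6 = -36)
r(V) = -1/33 (r(V) = 1/(-36 + 3) = 1/(-33) = -1/33)
(-2*u)*(284 + r(-3)) = (-2*(-106))*(284 - 1/33) = 212*(9371/33) = 1986652/33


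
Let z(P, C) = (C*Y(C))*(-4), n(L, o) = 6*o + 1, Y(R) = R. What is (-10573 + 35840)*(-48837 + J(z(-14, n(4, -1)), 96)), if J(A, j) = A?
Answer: -1236491179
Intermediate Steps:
n(L, o) = 1 + 6*o
z(P, C) = -4*C² (z(P, C) = (C*C)*(-4) = C²*(-4) = -4*C²)
(-10573 + 35840)*(-48837 + J(z(-14, n(4, -1)), 96)) = (-10573 + 35840)*(-48837 - 4*(1 + 6*(-1))²) = 25267*(-48837 - 4*(1 - 6)²) = 25267*(-48837 - 4*(-5)²) = 25267*(-48837 - 4*25) = 25267*(-48837 - 100) = 25267*(-48937) = -1236491179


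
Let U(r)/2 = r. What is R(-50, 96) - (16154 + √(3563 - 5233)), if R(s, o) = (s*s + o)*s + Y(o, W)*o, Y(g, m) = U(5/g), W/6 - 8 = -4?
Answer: -145944 - I*√1670 ≈ -1.4594e+5 - 40.866*I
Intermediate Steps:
W = 24 (W = 48 + 6*(-4) = 48 - 24 = 24)
U(r) = 2*r
Y(g, m) = 10/g (Y(g, m) = 2*(5/g) = 10/g)
R(s, o) = 10 + s*(o + s²) (R(s, o) = (s*s + o)*s + (10/o)*o = (s² + o)*s + 10 = (o + s²)*s + 10 = s*(o + s²) + 10 = 10 + s*(o + s²))
R(-50, 96) - (16154 + √(3563 - 5233)) = (10 + (-50)³ + 96*(-50)) - (16154 + √(3563 - 5233)) = (10 - 125000 - 4800) - (16154 + √(-1670)) = -129790 - (16154 + I*√1670) = -129790 + (-16154 - I*√1670) = -145944 - I*√1670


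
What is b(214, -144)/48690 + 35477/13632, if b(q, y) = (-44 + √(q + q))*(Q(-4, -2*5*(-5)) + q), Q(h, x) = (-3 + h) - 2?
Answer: 53480483/22124736 + 41*√107/4869 ≈ 2.5043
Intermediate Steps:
Q(h, x) = -5 + h
b(q, y) = (-44 + √2*√q)*(-9 + q) (b(q, y) = (-44 + √(q + q))*((-5 - 4) + q) = (-44 + √(2*q))*(-9 + q) = (-44 + √2*√q)*(-9 + q))
b(214, -144)/48690 + 35477/13632 = (396 - 44*214 + √2*214^(3/2) - 9*√2*√214)/48690 + 35477/13632 = (396 - 9416 + √2*(214*√214) - 18*√107)*(1/48690) + 35477*(1/13632) = (396 - 9416 + 428*√107 - 18*√107)*(1/48690) + 35477/13632 = (-9020 + 410*√107)*(1/48690) + 35477/13632 = (-902/4869 + 41*√107/4869) + 35477/13632 = 53480483/22124736 + 41*√107/4869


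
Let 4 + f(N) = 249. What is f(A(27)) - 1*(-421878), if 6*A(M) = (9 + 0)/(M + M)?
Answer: 422123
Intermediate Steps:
A(M) = 3/(4*M) (A(M) = ((9 + 0)/(M + M))/6 = (9/((2*M)))/6 = (9*(1/(2*M)))/6 = (9/(2*M))/6 = 3/(4*M))
f(N) = 245 (f(N) = -4 + 249 = 245)
f(A(27)) - 1*(-421878) = 245 - 1*(-421878) = 245 + 421878 = 422123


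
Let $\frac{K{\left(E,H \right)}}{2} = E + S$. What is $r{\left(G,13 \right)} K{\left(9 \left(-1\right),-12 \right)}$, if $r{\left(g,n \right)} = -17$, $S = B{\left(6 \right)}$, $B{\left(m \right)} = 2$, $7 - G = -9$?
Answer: $238$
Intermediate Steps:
$G = 16$ ($G = 7 - -9 = 7 + 9 = 16$)
$S = 2$
$K{\left(E,H \right)} = 4 + 2 E$ ($K{\left(E,H \right)} = 2 \left(E + 2\right) = 2 \left(2 + E\right) = 4 + 2 E$)
$r{\left(G,13 \right)} K{\left(9 \left(-1\right),-12 \right)} = - 17 \left(4 + 2 \cdot 9 \left(-1\right)\right) = - 17 \left(4 + 2 \left(-9\right)\right) = - 17 \left(4 - 18\right) = \left(-17\right) \left(-14\right) = 238$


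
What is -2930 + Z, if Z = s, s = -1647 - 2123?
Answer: -6700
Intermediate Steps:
s = -3770
Z = -3770
-2930 + Z = -2930 - 3770 = -6700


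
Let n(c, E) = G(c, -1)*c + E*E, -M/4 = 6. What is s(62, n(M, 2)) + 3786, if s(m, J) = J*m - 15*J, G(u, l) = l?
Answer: 5102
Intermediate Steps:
M = -24 (M = -4*6 = -24)
n(c, E) = E² - c (n(c, E) = -c + E*E = -c + E² = E² - c)
s(m, J) = -15*J + J*m
s(62, n(M, 2)) + 3786 = (2² - 1*(-24))*(-15 + 62) + 3786 = (4 + 24)*47 + 3786 = 28*47 + 3786 = 1316 + 3786 = 5102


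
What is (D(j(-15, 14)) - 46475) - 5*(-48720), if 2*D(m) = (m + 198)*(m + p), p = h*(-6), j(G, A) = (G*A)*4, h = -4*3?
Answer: 443653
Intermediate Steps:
h = -12
j(G, A) = 4*A*G (j(G, A) = (A*G)*4 = 4*A*G)
p = 72 (p = -12*(-6) = 72)
D(m) = (72 + m)*(198 + m)/2 (D(m) = ((m + 198)*(m + 72))/2 = ((198 + m)*(72 + m))/2 = ((72 + m)*(198 + m))/2 = (72 + m)*(198 + m)/2)
(D(j(-15, 14)) - 46475) - 5*(-48720) = ((7128 + (4*14*(-15))**2/2 + 135*(4*14*(-15))) - 46475) - 5*(-48720) = ((7128 + (1/2)*(-840)**2 + 135*(-840)) - 46475) + 243600 = ((7128 + (1/2)*705600 - 113400) - 46475) + 243600 = ((7128 + 352800 - 113400) - 46475) + 243600 = (246528 - 46475) + 243600 = 200053 + 243600 = 443653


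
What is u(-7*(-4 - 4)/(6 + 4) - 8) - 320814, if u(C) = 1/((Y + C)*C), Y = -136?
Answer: -2664039431/8304 ≈ -3.2081e+5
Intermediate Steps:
u(C) = 1/(C*(-136 + C)) (u(C) = 1/((-136 + C)*C) = 1/(C*(-136 + C)))
u(-7*(-4 - 4)/(6 + 4) - 8) - 320814 = 1/((-7*(-4 - 4)/(6 + 4) - 8)*(-136 + (-7*(-4 - 4)/(6 + 4) - 8))) - 320814 = 1/((-(-56)/10 - 8)*(-136 + (-(-56)/10 - 8))) - 320814 = 1/((-7*(-4/5) - 8)*(-136 + (-7*(-4/5) - 8))) - 320814 = 1/((28/5 - 8)*(-136 + (28/5 - 8))) - 320814 = 1/((-12/5)*(-136 - 12/5)) - 320814 = -5/(12*(-692/5)) - 320814 = -5/12*(-5/692) - 320814 = 25/8304 - 320814 = -2664039431/8304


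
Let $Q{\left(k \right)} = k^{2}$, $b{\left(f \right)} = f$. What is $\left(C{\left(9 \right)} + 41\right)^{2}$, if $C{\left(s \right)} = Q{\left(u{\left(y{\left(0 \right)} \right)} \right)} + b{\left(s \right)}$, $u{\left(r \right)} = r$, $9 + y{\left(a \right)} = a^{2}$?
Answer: $17161$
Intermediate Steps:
$y{\left(a \right)} = -9 + a^{2}$
$C{\left(s \right)} = 81 + s$ ($C{\left(s \right)} = \left(-9 + 0^{2}\right)^{2} + s = \left(-9 + 0\right)^{2} + s = \left(-9\right)^{2} + s = 81 + s$)
$\left(C{\left(9 \right)} + 41\right)^{2} = \left(\left(81 + 9\right) + 41\right)^{2} = \left(90 + 41\right)^{2} = 131^{2} = 17161$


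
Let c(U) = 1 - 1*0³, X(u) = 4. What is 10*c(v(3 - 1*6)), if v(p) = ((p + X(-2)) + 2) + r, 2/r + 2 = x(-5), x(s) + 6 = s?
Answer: 10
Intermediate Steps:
x(s) = -6 + s
r = -2/13 (r = 2/(-2 + (-6 - 5)) = 2/(-2 - 11) = 2/(-13) = 2*(-1/13) = -2/13 ≈ -0.15385)
v(p) = 76/13 + p (v(p) = ((p + 4) + 2) - 2/13 = ((4 + p) + 2) - 2/13 = (6 + p) - 2/13 = 76/13 + p)
c(U) = 1 (c(U) = 1 - 1*0 = 1 + 0 = 1)
10*c(v(3 - 1*6)) = 10*1 = 10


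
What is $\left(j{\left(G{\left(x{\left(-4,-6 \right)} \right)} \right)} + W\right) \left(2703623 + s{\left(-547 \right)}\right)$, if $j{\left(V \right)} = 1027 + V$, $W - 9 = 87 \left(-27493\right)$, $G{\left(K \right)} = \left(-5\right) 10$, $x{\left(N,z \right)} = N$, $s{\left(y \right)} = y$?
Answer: $-6462797923780$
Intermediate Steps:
$G{\left(K \right)} = -50$
$W = -2391882$ ($W = 9 + 87 \left(-27493\right) = 9 - 2391891 = -2391882$)
$\left(j{\left(G{\left(x{\left(-4,-6 \right)} \right)} \right)} + W\right) \left(2703623 + s{\left(-547 \right)}\right) = \left(\left(1027 - 50\right) - 2391882\right) \left(2703623 - 547\right) = \left(977 - 2391882\right) 2703076 = \left(-2390905\right) 2703076 = -6462797923780$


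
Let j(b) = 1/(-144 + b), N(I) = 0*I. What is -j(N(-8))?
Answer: 1/144 ≈ 0.0069444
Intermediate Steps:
N(I) = 0
-j(N(-8)) = -1/(-144 + 0) = -1/(-144) = -1*(-1/144) = 1/144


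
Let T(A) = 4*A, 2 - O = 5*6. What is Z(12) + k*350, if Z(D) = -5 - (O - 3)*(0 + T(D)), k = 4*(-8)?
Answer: -9717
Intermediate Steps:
O = -28 (O = 2 - 5*6 = 2 - 1*30 = 2 - 30 = -28)
k = -32
Z(D) = -5 + 124*D (Z(D) = -5 - (-28 - 3)*(0 + 4*D) = -5 - (-31)*4*D = -5 - (-124)*D = -5 + 124*D)
Z(12) + k*350 = (-5 + 124*12) - 32*350 = (-5 + 1488) - 11200 = 1483 - 11200 = -9717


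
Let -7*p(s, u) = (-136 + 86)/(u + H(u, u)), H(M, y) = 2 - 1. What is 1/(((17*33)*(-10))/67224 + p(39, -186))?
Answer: -2901836/354205 ≈ -8.1925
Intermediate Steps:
H(M, y) = 1
p(s, u) = 50/(7*(1 + u)) (p(s, u) = -(-136 + 86)/(7*(u + 1)) = -(-50)/(7*(1 + u)) = 50/(7*(1 + u)))
1/(((17*33)*(-10))/67224 + p(39, -186)) = 1/(((17*33)*(-10))/67224 + 50/(7*(1 - 186))) = 1/((561*(-10))*(1/67224) + (50/7)/(-185)) = 1/(-5610*1/67224 + (50/7)*(-1/185)) = 1/(-935/11204 - 10/259) = 1/(-354205/2901836) = -2901836/354205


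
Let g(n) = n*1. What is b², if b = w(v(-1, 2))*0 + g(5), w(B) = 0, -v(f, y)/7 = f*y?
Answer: 25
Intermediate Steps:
v(f, y) = -7*f*y
g(n) = n
b = 5 (b = 0*0 + 5 = 0 + 5 = 5)
b² = 5² = 25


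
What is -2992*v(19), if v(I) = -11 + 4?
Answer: 20944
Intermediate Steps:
v(I) = -7
-2992*v(19) = -2992*(-7) = 20944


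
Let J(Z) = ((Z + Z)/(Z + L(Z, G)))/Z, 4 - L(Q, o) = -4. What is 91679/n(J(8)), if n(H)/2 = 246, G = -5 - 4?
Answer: 91679/492 ≈ 186.34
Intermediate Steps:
G = -9
L(Q, o) = 8 (L(Q, o) = 4 - 1*(-4) = 4 + 4 = 8)
J(Z) = 2/(8 + Z) (J(Z) = ((Z + Z)/(Z + 8))/Z = ((2*Z)/(8 + Z))/Z = (2*Z/(8 + Z))/Z = 2/(8 + Z))
n(H) = 492 (n(H) = 2*246 = 492)
91679/n(J(8)) = 91679/492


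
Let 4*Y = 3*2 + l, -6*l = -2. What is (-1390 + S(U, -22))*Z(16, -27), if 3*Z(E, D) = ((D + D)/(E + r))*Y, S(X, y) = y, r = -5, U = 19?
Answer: 40242/11 ≈ 3658.4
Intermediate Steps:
l = 1/3 (l = -1/6*(-2) = 1/3 ≈ 0.33333)
Y = 19/12 (Y = (3*2 + 1/3)/4 = (6 + 1/3)/4 = (1/4)*(19/3) = 19/12 ≈ 1.5833)
Z(E, D) = 19*D/(18*(-5 + E)) (Z(E, D) = (((D + D)/(E - 5))*(19/12))/3 = (((2*D)/(-5 + E))*(19/12))/3 = ((2*D/(-5 + E))*(19/12))/3 = (19*D/(6*(-5 + E)))/3 = 19*D/(18*(-5 + E)))
(-1390 + S(U, -22))*Z(16, -27) = (-1390 - 22)*((19/18)*(-27)/(-5 + 16)) = -13414*(-27)/(9*11) = -1412*(-57/22) = 40242/11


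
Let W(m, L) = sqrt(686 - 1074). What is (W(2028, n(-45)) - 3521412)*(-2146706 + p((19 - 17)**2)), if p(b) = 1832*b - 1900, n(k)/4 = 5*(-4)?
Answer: 7540322044536 - 4282556*I*sqrt(97) ≈ 7.5403e+12 - 4.2178e+7*I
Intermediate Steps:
n(k) = -80 (n(k) = 4*(5*(-4)) = 4*(-20) = -80)
W(m, L) = 2*I*sqrt(97) (W(m, L) = sqrt(-388) = 2*I*sqrt(97))
p(b) = -1900 + 1832*b
(W(2028, n(-45)) - 3521412)*(-2146706 + p((19 - 17)**2)) = (2*I*sqrt(97) - 3521412)*(-2146706 + (-1900 + 1832*(19 - 17)**2)) = (-3521412 + 2*I*sqrt(97))*(-2146706 + (-1900 + 1832*2**2)) = (-3521412 + 2*I*sqrt(97))*(-2146706 + (-1900 + 1832*4)) = (-3521412 + 2*I*sqrt(97))*(-2146706 + (-1900 + 7328)) = (-3521412 + 2*I*sqrt(97))*(-2146706 + 5428) = (-3521412 + 2*I*sqrt(97))*(-2141278) = 7540322044536 - 4282556*I*sqrt(97)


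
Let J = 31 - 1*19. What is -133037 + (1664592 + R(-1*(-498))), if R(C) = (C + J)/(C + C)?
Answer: 254238215/166 ≈ 1.5316e+6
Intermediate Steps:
J = 12 (J = 31 - 19 = 12)
R(C) = (12 + C)/(2*C) (R(C) = (C + 12)/(C + C) = (12 + C)/((2*C)) = (12 + C)*(1/(2*C)) = (12 + C)/(2*C))
-133037 + (1664592 + R(-1*(-498))) = -133037 + (1664592 + (12 - 1*(-498))/(2*((-1*(-498))))) = -133037 + (1664592 + (½)*(12 + 498)/498) = -133037 + (1664592 + (½)*(1/498)*510) = -133037 + (1664592 + 85/166) = -133037 + 276322357/166 = 254238215/166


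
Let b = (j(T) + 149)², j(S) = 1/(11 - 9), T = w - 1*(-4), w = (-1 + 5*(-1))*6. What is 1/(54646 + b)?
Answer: 4/307985 ≈ 1.2988e-5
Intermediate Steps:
w = -36 (w = (-1 - 5)*6 = -6*6 = -36)
T = -32 (T = -36 - 1*(-4) = -36 + 4 = -32)
j(S) = ½ (j(S) = 1/2 = ½)
b = 89401/4 (b = (½ + 149)² = (299/2)² = 89401/4 ≈ 22350.)
1/(54646 + b) = 1/(54646 + 89401/4) = 1/(307985/4) = 4/307985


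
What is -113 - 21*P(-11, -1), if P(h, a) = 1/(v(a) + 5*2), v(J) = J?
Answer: -346/3 ≈ -115.33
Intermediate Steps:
P(h, a) = 1/(10 + a) (P(h, a) = 1/(a + 5*2) = 1/(a + 10) = 1/(10 + a))
-113 - 21*P(-11, -1) = -113 - 21/(10 - 1) = -113 - 21/9 = -113 - 21*1/9 = -113 - 7/3 = -346/3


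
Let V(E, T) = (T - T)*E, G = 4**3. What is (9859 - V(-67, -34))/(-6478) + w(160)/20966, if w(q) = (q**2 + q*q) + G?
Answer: 62692199/67908874 ≈ 0.92318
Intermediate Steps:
G = 64
w(q) = 64 + 2*q**2 (w(q) = (q**2 + q*q) + 64 = (q**2 + q**2) + 64 = 2*q**2 + 64 = 64 + 2*q**2)
V(E, T) = 0 (V(E, T) = 0*E = 0)
(9859 - V(-67, -34))/(-6478) + w(160)/20966 = (9859 - 1*0)/(-6478) + (64 + 2*160**2)/20966 = (9859 + 0)*(-1/6478) + (64 + 2*25600)*(1/20966) = 9859*(-1/6478) + (64 + 51200)*(1/20966) = -9859/6478 + 51264*(1/20966) = -9859/6478 + 25632/10483 = 62692199/67908874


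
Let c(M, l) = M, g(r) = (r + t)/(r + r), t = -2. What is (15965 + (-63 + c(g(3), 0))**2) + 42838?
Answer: 2259037/36 ≈ 62751.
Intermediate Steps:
g(r) = (-2 + r)/(2*r) (g(r) = (r - 2)/(r + r) = (-2 + r)/((2*r)) = (-2 + r)*(1/(2*r)) = (-2 + r)/(2*r))
(15965 + (-63 + c(g(3), 0))**2) + 42838 = (15965 + (-63 + (1/2)*(-2 + 3)/3)**2) + 42838 = (15965 + (-63 + (1/2)*(1/3)*1)**2) + 42838 = (15965 + (-63 + 1/6)**2) + 42838 = (15965 + (-377/6)**2) + 42838 = (15965 + 142129/36) + 42838 = 716869/36 + 42838 = 2259037/36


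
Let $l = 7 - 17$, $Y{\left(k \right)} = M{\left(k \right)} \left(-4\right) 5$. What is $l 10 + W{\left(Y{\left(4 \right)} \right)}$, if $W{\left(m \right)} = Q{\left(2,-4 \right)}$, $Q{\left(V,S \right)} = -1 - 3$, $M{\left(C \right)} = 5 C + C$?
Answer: $-104$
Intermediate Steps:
$M{\left(C \right)} = 6 C$
$Y{\left(k \right)} = - 120 k$ ($Y{\left(k \right)} = 6 k \left(-4\right) 5 = - 24 k 5 = - 120 k$)
$Q{\left(V,S \right)} = -4$
$l = -10$
$W{\left(m \right)} = -4$
$l 10 + W{\left(Y{\left(4 \right)} \right)} = \left(-10\right) 10 - 4 = -100 - 4 = -104$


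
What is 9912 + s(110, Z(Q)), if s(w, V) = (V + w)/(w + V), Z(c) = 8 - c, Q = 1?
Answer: 9913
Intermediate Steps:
s(w, V) = 1 (s(w, V) = (V + w)/(V + w) = 1)
9912 + s(110, Z(Q)) = 9912 + 1 = 9913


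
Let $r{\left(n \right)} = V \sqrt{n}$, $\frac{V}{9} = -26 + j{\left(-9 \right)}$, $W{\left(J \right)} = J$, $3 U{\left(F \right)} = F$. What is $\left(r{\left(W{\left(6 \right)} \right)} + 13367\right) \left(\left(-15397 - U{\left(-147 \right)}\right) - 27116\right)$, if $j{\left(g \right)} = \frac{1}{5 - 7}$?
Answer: $-567616288 + 10127664 \sqrt{6} \approx -5.4281 \cdot 10^{8}$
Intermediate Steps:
$U{\left(F \right)} = \frac{F}{3}$
$j{\left(g \right)} = - \frac{1}{2}$ ($j{\left(g \right)} = \frac{1}{-2} = - \frac{1}{2}$)
$V = - \frac{477}{2}$ ($V = 9 \left(-26 - \frac{1}{2}\right) = 9 \left(- \frac{53}{2}\right) = - \frac{477}{2} \approx -238.5$)
$r{\left(n \right)} = - \frac{477 \sqrt{n}}{2}$
$\left(r{\left(W{\left(6 \right)} \right)} + 13367\right) \left(\left(-15397 - U{\left(-147 \right)}\right) - 27116\right) = \left(- \frac{477 \sqrt{6}}{2} + 13367\right) \left(\left(-15397 - \frac{1}{3} \left(-147\right)\right) - 27116\right) = \left(13367 - \frac{477 \sqrt{6}}{2}\right) \left(\left(-15397 - -49\right) - 27116\right) = \left(13367 - \frac{477 \sqrt{6}}{2}\right) \left(\left(-15397 + 49\right) - 27116\right) = \left(13367 - \frac{477 \sqrt{6}}{2}\right) \left(-15348 - 27116\right) = \left(13367 - \frac{477 \sqrt{6}}{2}\right) \left(-42464\right) = -567616288 + 10127664 \sqrt{6}$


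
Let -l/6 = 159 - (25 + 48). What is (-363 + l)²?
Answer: 772641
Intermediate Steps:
l = -516 (l = -6*(159 - (25 + 48)) = -6*(159 - 1*73) = -6*(159 - 73) = -6*86 = -516)
(-363 + l)² = (-363 - 516)² = (-879)² = 772641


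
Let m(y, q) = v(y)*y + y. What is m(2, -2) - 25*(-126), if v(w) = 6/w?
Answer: 3158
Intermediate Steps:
m(y, q) = 6 + y (m(y, q) = (6/y)*y + y = 6 + y)
m(2, -2) - 25*(-126) = (6 + 2) - 25*(-126) = 8 + 3150 = 3158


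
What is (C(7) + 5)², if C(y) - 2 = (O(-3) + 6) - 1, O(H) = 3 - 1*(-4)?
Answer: 361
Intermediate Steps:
O(H) = 7 (O(H) = 3 + 4 = 7)
C(y) = 14 (C(y) = 2 + ((7 + 6) - 1) = 2 + (13 - 1) = 2 + 12 = 14)
(C(7) + 5)² = (14 + 5)² = 19² = 361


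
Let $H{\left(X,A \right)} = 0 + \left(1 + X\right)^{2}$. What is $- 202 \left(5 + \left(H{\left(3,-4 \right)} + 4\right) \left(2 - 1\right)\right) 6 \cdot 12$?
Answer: $-363600$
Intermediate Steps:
$H{\left(X,A \right)} = \left(1 + X\right)^{2}$
$- 202 \left(5 + \left(H{\left(3,-4 \right)} + 4\right) \left(2 - 1\right)\right) 6 \cdot 12 = - 202 \left(5 + \left(\left(1 + 3\right)^{2} + 4\right) \left(2 - 1\right)\right) 6 \cdot 12 = - 202 \left(5 + \left(4^{2} + 4\right) 1\right) 6 \cdot 12 = - 202 \left(5 + \left(16 + 4\right) 1\right) 6 \cdot 12 = - 202 \left(5 + 20 \cdot 1\right) 6 \cdot 12 = - 202 \left(5 + 20\right) 6 \cdot 12 = - 202 \cdot 25 \cdot 6 \cdot 12 = - 202 \cdot 150 \cdot 12 = \left(-202\right) 1800 = -363600$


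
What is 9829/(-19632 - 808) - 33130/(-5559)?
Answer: 622537789/113625960 ≈ 5.4788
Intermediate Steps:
9829/(-19632 - 808) - 33130/(-5559) = 9829/(-20440) - 33130*(-1/5559) = 9829*(-1/20440) + 33130/5559 = -9829/20440 + 33130/5559 = 622537789/113625960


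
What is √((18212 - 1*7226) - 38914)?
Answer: 2*I*√6982 ≈ 167.12*I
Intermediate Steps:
√((18212 - 1*7226) - 38914) = √((18212 - 7226) - 38914) = √(10986 - 38914) = √(-27928) = 2*I*√6982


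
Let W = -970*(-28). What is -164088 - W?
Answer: -191248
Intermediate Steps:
W = 27160
-164088 - W = -164088 - 1*27160 = -164088 - 27160 = -191248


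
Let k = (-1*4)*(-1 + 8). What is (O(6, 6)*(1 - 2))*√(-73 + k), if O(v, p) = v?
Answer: -6*I*√101 ≈ -60.299*I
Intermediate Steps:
k = -28 (k = -4*7 = -28)
(O(6, 6)*(1 - 2))*√(-73 + k) = (6*(1 - 2))*√(-73 - 28) = (6*(-1))*√(-101) = -6*I*√101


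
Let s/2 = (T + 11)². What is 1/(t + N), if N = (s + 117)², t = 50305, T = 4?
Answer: 1/371794 ≈ 2.6897e-6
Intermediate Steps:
s = 450 (s = 2*(4 + 11)² = 2*15² = 2*225 = 450)
N = 321489 (N = (450 + 117)² = 567² = 321489)
1/(t + N) = 1/(50305 + 321489) = 1/371794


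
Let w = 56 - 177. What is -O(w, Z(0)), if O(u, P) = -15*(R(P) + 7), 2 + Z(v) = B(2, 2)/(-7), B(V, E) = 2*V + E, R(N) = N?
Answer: 435/7 ≈ 62.143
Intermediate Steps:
B(V, E) = E + 2*V
w = -121
Z(v) = -20/7 (Z(v) = -2 + (2 + 2*2)/(-7) = -2 + (2 + 4)*(-⅐) = -2 + 6*(-⅐) = -2 - 6/7 = -20/7)
O(u, P) = -105 - 15*P (O(u, P) = -15*(P + 7) = -15*(7 + P) = -105 - 15*P)
-O(w, Z(0)) = -(-105 - 15*(-20/7)) = -(-105 + 300/7) = -1*(-435/7) = 435/7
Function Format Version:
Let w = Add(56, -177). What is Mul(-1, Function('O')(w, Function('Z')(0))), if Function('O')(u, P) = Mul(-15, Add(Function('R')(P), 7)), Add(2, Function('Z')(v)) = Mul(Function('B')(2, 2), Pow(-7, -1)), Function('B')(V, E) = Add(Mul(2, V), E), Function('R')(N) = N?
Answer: Rational(435, 7) ≈ 62.143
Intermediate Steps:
Function('B')(V, E) = Add(E, Mul(2, V))
w = -121
Function('Z')(v) = Rational(-20, 7) (Function('Z')(v) = Add(-2, Mul(Add(2, Mul(2, 2)), Pow(-7, -1))) = Add(-2, Mul(Add(2, 4), Rational(-1, 7))) = Add(-2, Mul(6, Rational(-1, 7))) = Add(-2, Rational(-6, 7)) = Rational(-20, 7))
Function('O')(u, P) = Add(-105, Mul(-15, P)) (Function('O')(u, P) = Mul(-15, Add(P, 7)) = Mul(-15, Add(7, P)) = Add(-105, Mul(-15, P)))
Mul(-1, Function('O')(w, Function('Z')(0))) = Mul(-1, Add(-105, Mul(-15, Rational(-20, 7)))) = Mul(-1, Add(-105, Rational(300, 7))) = Mul(-1, Rational(-435, 7)) = Rational(435, 7)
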